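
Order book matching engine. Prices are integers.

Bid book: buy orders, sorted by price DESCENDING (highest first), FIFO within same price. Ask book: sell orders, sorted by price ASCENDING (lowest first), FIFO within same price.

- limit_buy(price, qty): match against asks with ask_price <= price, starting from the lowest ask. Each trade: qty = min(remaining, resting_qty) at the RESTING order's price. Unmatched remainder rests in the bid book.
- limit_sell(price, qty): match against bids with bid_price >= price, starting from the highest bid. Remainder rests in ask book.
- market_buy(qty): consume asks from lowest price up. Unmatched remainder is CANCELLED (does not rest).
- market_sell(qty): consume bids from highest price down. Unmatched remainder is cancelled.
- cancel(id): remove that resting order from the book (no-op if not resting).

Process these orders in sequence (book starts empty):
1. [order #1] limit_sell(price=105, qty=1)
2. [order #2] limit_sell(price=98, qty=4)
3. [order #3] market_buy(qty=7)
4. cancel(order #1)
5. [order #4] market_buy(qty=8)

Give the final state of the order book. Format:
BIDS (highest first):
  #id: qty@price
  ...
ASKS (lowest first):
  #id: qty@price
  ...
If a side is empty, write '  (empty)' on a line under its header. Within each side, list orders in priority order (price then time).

Answer: BIDS (highest first):
  (empty)
ASKS (lowest first):
  (empty)

Derivation:
After op 1 [order #1] limit_sell(price=105, qty=1): fills=none; bids=[-] asks=[#1:1@105]
After op 2 [order #2] limit_sell(price=98, qty=4): fills=none; bids=[-] asks=[#2:4@98 #1:1@105]
After op 3 [order #3] market_buy(qty=7): fills=#3x#2:4@98 #3x#1:1@105; bids=[-] asks=[-]
After op 4 cancel(order #1): fills=none; bids=[-] asks=[-]
After op 5 [order #4] market_buy(qty=8): fills=none; bids=[-] asks=[-]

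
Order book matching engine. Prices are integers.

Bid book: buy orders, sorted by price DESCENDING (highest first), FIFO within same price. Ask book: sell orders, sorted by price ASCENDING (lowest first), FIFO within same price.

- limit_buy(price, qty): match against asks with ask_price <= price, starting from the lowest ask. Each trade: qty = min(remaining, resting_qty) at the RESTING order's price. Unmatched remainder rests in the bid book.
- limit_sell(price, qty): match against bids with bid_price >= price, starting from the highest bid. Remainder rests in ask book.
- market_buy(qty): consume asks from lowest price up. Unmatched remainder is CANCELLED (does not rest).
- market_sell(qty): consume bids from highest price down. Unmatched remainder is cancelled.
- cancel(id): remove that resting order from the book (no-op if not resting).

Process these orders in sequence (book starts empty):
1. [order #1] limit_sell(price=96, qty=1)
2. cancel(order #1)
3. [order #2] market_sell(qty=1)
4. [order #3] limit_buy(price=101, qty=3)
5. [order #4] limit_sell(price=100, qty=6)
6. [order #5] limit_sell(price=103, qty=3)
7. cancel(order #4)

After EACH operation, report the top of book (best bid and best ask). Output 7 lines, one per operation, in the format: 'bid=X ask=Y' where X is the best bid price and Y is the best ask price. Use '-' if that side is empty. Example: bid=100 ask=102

After op 1 [order #1] limit_sell(price=96, qty=1): fills=none; bids=[-] asks=[#1:1@96]
After op 2 cancel(order #1): fills=none; bids=[-] asks=[-]
After op 3 [order #2] market_sell(qty=1): fills=none; bids=[-] asks=[-]
After op 4 [order #3] limit_buy(price=101, qty=3): fills=none; bids=[#3:3@101] asks=[-]
After op 5 [order #4] limit_sell(price=100, qty=6): fills=#3x#4:3@101; bids=[-] asks=[#4:3@100]
After op 6 [order #5] limit_sell(price=103, qty=3): fills=none; bids=[-] asks=[#4:3@100 #5:3@103]
After op 7 cancel(order #4): fills=none; bids=[-] asks=[#5:3@103]

Answer: bid=- ask=96
bid=- ask=-
bid=- ask=-
bid=101 ask=-
bid=- ask=100
bid=- ask=100
bid=- ask=103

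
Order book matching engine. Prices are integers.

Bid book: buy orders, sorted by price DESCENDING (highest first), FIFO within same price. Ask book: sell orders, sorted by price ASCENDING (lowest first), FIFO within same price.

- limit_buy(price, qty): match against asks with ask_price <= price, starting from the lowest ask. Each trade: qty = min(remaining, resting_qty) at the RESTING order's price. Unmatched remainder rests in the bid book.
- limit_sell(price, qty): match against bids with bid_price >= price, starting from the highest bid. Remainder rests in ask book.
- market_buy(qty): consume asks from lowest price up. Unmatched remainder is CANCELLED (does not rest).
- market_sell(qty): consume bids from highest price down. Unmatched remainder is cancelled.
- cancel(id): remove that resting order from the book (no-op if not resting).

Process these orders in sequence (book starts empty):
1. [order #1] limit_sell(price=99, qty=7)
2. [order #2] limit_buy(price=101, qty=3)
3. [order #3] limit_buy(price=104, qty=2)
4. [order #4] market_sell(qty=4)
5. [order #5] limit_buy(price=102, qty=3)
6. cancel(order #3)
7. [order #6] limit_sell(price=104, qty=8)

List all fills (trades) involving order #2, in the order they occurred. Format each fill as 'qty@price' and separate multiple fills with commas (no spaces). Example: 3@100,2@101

After op 1 [order #1] limit_sell(price=99, qty=7): fills=none; bids=[-] asks=[#1:7@99]
After op 2 [order #2] limit_buy(price=101, qty=3): fills=#2x#1:3@99; bids=[-] asks=[#1:4@99]
After op 3 [order #3] limit_buy(price=104, qty=2): fills=#3x#1:2@99; bids=[-] asks=[#1:2@99]
After op 4 [order #4] market_sell(qty=4): fills=none; bids=[-] asks=[#1:2@99]
After op 5 [order #5] limit_buy(price=102, qty=3): fills=#5x#1:2@99; bids=[#5:1@102] asks=[-]
After op 6 cancel(order #3): fills=none; bids=[#5:1@102] asks=[-]
After op 7 [order #6] limit_sell(price=104, qty=8): fills=none; bids=[#5:1@102] asks=[#6:8@104]

Answer: 3@99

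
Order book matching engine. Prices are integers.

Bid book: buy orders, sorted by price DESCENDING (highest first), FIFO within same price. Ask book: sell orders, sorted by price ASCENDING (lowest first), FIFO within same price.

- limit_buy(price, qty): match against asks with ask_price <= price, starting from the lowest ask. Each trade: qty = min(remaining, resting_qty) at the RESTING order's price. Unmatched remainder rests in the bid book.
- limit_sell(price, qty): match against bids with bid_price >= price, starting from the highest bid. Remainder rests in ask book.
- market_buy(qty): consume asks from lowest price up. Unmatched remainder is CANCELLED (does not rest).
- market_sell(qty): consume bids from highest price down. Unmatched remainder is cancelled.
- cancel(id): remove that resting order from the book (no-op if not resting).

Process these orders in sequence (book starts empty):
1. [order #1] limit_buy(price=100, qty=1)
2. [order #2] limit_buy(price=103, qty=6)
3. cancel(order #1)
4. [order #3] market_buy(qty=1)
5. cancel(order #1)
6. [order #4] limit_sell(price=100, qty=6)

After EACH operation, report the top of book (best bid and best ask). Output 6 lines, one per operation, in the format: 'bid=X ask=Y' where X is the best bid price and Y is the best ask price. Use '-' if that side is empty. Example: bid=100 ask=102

After op 1 [order #1] limit_buy(price=100, qty=1): fills=none; bids=[#1:1@100] asks=[-]
After op 2 [order #2] limit_buy(price=103, qty=6): fills=none; bids=[#2:6@103 #1:1@100] asks=[-]
After op 3 cancel(order #1): fills=none; bids=[#2:6@103] asks=[-]
After op 4 [order #3] market_buy(qty=1): fills=none; bids=[#2:6@103] asks=[-]
After op 5 cancel(order #1): fills=none; bids=[#2:6@103] asks=[-]
After op 6 [order #4] limit_sell(price=100, qty=6): fills=#2x#4:6@103; bids=[-] asks=[-]

Answer: bid=100 ask=-
bid=103 ask=-
bid=103 ask=-
bid=103 ask=-
bid=103 ask=-
bid=- ask=-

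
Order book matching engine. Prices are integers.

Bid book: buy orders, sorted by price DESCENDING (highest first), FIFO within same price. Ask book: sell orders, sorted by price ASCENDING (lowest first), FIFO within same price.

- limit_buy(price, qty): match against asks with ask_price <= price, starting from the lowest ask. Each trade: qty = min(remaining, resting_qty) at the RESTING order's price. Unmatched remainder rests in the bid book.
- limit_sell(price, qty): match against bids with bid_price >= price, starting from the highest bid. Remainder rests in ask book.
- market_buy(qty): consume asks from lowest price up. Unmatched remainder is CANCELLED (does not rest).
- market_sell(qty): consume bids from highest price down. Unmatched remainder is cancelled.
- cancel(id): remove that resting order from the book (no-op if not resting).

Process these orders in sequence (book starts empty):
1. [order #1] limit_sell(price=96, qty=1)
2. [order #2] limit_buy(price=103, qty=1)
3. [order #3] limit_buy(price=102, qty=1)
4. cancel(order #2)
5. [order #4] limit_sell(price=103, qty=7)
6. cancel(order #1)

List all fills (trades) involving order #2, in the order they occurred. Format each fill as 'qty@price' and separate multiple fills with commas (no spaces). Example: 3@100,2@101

After op 1 [order #1] limit_sell(price=96, qty=1): fills=none; bids=[-] asks=[#1:1@96]
After op 2 [order #2] limit_buy(price=103, qty=1): fills=#2x#1:1@96; bids=[-] asks=[-]
After op 3 [order #3] limit_buy(price=102, qty=1): fills=none; bids=[#3:1@102] asks=[-]
After op 4 cancel(order #2): fills=none; bids=[#3:1@102] asks=[-]
After op 5 [order #4] limit_sell(price=103, qty=7): fills=none; bids=[#3:1@102] asks=[#4:7@103]
After op 6 cancel(order #1): fills=none; bids=[#3:1@102] asks=[#4:7@103]

Answer: 1@96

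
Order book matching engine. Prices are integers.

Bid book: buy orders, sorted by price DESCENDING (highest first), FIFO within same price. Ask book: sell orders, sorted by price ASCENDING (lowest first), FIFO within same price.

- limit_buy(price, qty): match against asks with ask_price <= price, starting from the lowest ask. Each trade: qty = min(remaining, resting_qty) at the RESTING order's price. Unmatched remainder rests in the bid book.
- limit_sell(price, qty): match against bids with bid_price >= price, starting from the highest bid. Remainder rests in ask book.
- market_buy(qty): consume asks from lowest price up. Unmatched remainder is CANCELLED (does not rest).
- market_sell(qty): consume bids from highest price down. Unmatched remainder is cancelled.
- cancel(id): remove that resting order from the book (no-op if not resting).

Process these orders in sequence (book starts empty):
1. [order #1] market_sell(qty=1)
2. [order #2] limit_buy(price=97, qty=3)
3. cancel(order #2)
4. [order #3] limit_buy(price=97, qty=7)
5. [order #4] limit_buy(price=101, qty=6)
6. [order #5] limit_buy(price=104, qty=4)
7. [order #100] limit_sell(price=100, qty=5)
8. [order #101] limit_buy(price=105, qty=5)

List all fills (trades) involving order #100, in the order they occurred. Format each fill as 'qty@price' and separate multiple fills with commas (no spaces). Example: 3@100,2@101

After op 1 [order #1] market_sell(qty=1): fills=none; bids=[-] asks=[-]
After op 2 [order #2] limit_buy(price=97, qty=3): fills=none; bids=[#2:3@97] asks=[-]
After op 3 cancel(order #2): fills=none; bids=[-] asks=[-]
After op 4 [order #3] limit_buy(price=97, qty=7): fills=none; bids=[#3:7@97] asks=[-]
After op 5 [order #4] limit_buy(price=101, qty=6): fills=none; bids=[#4:6@101 #3:7@97] asks=[-]
After op 6 [order #5] limit_buy(price=104, qty=4): fills=none; bids=[#5:4@104 #4:6@101 #3:7@97] asks=[-]
After op 7 [order #100] limit_sell(price=100, qty=5): fills=#5x#100:4@104 #4x#100:1@101; bids=[#4:5@101 #3:7@97] asks=[-]
After op 8 [order #101] limit_buy(price=105, qty=5): fills=none; bids=[#101:5@105 #4:5@101 #3:7@97] asks=[-]

Answer: 4@104,1@101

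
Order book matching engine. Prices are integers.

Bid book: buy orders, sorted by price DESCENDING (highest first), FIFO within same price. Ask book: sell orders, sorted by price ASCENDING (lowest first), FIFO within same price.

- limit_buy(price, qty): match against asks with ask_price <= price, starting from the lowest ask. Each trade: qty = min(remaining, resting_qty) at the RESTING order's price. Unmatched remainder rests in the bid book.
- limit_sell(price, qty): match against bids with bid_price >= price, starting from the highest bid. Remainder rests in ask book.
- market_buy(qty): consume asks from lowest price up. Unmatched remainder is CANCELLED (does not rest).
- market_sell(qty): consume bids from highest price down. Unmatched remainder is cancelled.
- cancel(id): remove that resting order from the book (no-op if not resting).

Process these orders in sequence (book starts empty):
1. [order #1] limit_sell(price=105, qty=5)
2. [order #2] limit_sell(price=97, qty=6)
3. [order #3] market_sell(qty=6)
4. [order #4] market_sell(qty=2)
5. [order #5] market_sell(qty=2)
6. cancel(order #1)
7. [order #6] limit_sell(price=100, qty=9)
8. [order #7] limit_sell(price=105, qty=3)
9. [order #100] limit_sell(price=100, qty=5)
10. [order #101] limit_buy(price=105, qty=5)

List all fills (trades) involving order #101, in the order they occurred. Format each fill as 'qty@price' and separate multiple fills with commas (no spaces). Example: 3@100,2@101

Answer: 5@97

Derivation:
After op 1 [order #1] limit_sell(price=105, qty=5): fills=none; bids=[-] asks=[#1:5@105]
After op 2 [order #2] limit_sell(price=97, qty=6): fills=none; bids=[-] asks=[#2:6@97 #1:5@105]
After op 3 [order #3] market_sell(qty=6): fills=none; bids=[-] asks=[#2:6@97 #1:5@105]
After op 4 [order #4] market_sell(qty=2): fills=none; bids=[-] asks=[#2:6@97 #1:5@105]
After op 5 [order #5] market_sell(qty=2): fills=none; bids=[-] asks=[#2:6@97 #1:5@105]
After op 6 cancel(order #1): fills=none; bids=[-] asks=[#2:6@97]
After op 7 [order #6] limit_sell(price=100, qty=9): fills=none; bids=[-] asks=[#2:6@97 #6:9@100]
After op 8 [order #7] limit_sell(price=105, qty=3): fills=none; bids=[-] asks=[#2:6@97 #6:9@100 #7:3@105]
After op 9 [order #100] limit_sell(price=100, qty=5): fills=none; bids=[-] asks=[#2:6@97 #6:9@100 #100:5@100 #7:3@105]
After op 10 [order #101] limit_buy(price=105, qty=5): fills=#101x#2:5@97; bids=[-] asks=[#2:1@97 #6:9@100 #100:5@100 #7:3@105]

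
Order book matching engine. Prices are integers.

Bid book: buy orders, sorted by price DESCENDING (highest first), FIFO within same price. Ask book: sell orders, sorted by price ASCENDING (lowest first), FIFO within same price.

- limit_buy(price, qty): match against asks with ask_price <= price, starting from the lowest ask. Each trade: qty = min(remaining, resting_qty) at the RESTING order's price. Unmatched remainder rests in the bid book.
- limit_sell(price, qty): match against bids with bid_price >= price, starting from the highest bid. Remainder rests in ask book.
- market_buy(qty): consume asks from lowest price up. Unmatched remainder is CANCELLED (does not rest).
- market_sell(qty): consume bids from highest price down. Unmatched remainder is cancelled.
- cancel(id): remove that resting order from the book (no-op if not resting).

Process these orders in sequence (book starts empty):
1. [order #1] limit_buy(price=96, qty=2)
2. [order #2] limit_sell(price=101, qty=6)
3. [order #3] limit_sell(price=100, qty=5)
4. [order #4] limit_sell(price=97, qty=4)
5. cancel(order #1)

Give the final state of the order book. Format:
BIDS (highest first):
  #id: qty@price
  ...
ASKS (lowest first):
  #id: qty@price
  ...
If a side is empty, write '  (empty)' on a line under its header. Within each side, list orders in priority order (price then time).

After op 1 [order #1] limit_buy(price=96, qty=2): fills=none; bids=[#1:2@96] asks=[-]
After op 2 [order #2] limit_sell(price=101, qty=6): fills=none; bids=[#1:2@96] asks=[#2:6@101]
After op 3 [order #3] limit_sell(price=100, qty=5): fills=none; bids=[#1:2@96] asks=[#3:5@100 #2:6@101]
After op 4 [order #4] limit_sell(price=97, qty=4): fills=none; bids=[#1:2@96] asks=[#4:4@97 #3:5@100 #2:6@101]
After op 5 cancel(order #1): fills=none; bids=[-] asks=[#4:4@97 #3:5@100 #2:6@101]

Answer: BIDS (highest first):
  (empty)
ASKS (lowest first):
  #4: 4@97
  #3: 5@100
  #2: 6@101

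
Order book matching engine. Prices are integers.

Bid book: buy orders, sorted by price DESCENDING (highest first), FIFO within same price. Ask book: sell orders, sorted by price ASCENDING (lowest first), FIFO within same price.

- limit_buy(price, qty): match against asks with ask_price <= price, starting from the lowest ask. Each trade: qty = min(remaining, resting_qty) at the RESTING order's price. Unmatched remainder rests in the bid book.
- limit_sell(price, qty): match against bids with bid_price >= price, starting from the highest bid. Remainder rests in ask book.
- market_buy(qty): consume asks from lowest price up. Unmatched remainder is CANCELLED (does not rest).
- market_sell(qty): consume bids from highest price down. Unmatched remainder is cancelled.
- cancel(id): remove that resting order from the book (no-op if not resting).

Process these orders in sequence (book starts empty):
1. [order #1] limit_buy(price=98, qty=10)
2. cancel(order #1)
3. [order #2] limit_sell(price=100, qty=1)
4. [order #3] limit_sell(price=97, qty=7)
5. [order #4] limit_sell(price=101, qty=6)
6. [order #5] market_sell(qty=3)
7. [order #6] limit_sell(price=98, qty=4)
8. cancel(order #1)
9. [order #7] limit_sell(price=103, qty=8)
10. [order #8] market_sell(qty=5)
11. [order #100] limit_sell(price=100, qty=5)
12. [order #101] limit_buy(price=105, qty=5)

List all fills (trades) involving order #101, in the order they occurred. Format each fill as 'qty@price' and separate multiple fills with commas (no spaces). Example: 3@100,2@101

After op 1 [order #1] limit_buy(price=98, qty=10): fills=none; bids=[#1:10@98] asks=[-]
After op 2 cancel(order #1): fills=none; bids=[-] asks=[-]
After op 3 [order #2] limit_sell(price=100, qty=1): fills=none; bids=[-] asks=[#2:1@100]
After op 4 [order #3] limit_sell(price=97, qty=7): fills=none; bids=[-] asks=[#3:7@97 #2:1@100]
After op 5 [order #4] limit_sell(price=101, qty=6): fills=none; bids=[-] asks=[#3:7@97 #2:1@100 #4:6@101]
After op 6 [order #5] market_sell(qty=3): fills=none; bids=[-] asks=[#3:7@97 #2:1@100 #4:6@101]
After op 7 [order #6] limit_sell(price=98, qty=4): fills=none; bids=[-] asks=[#3:7@97 #6:4@98 #2:1@100 #4:6@101]
After op 8 cancel(order #1): fills=none; bids=[-] asks=[#3:7@97 #6:4@98 #2:1@100 #4:6@101]
After op 9 [order #7] limit_sell(price=103, qty=8): fills=none; bids=[-] asks=[#3:7@97 #6:4@98 #2:1@100 #4:6@101 #7:8@103]
After op 10 [order #8] market_sell(qty=5): fills=none; bids=[-] asks=[#3:7@97 #6:4@98 #2:1@100 #4:6@101 #7:8@103]
After op 11 [order #100] limit_sell(price=100, qty=5): fills=none; bids=[-] asks=[#3:7@97 #6:4@98 #2:1@100 #100:5@100 #4:6@101 #7:8@103]
After op 12 [order #101] limit_buy(price=105, qty=5): fills=#101x#3:5@97; bids=[-] asks=[#3:2@97 #6:4@98 #2:1@100 #100:5@100 #4:6@101 #7:8@103]

Answer: 5@97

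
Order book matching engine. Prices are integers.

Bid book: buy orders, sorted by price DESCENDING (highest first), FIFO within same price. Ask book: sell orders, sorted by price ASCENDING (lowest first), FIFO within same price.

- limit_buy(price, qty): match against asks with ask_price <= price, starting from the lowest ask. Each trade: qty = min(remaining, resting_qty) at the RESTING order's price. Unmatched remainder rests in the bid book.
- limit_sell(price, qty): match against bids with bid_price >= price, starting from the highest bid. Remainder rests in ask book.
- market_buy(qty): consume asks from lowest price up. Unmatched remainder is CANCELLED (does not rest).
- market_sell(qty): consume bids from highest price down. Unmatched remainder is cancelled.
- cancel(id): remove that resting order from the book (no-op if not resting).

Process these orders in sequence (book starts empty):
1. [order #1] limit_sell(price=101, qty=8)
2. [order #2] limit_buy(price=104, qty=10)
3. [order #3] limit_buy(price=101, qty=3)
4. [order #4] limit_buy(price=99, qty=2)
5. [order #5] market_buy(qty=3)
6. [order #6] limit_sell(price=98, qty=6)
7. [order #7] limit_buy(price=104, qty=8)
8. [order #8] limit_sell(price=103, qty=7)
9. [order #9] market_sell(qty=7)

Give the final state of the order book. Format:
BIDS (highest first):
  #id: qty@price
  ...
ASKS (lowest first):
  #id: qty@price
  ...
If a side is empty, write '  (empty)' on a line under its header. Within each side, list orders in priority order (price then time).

After op 1 [order #1] limit_sell(price=101, qty=8): fills=none; bids=[-] asks=[#1:8@101]
After op 2 [order #2] limit_buy(price=104, qty=10): fills=#2x#1:8@101; bids=[#2:2@104] asks=[-]
After op 3 [order #3] limit_buy(price=101, qty=3): fills=none; bids=[#2:2@104 #3:3@101] asks=[-]
After op 4 [order #4] limit_buy(price=99, qty=2): fills=none; bids=[#2:2@104 #3:3@101 #4:2@99] asks=[-]
After op 5 [order #5] market_buy(qty=3): fills=none; bids=[#2:2@104 #3:3@101 #4:2@99] asks=[-]
After op 6 [order #6] limit_sell(price=98, qty=6): fills=#2x#6:2@104 #3x#6:3@101 #4x#6:1@99; bids=[#4:1@99] asks=[-]
After op 7 [order #7] limit_buy(price=104, qty=8): fills=none; bids=[#7:8@104 #4:1@99] asks=[-]
After op 8 [order #8] limit_sell(price=103, qty=7): fills=#7x#8:7@104; bids=[#7:1@104 #4:1@99] asks=[-]
After op 9 [order #9] market_sell(qty=7): fills=#7x#9:1@104 #4x#9:1@99; bids=[-] asks=[-]

Answer: BIDS (highest first):
  (empty)
ASKS (lowest first):
  (empty)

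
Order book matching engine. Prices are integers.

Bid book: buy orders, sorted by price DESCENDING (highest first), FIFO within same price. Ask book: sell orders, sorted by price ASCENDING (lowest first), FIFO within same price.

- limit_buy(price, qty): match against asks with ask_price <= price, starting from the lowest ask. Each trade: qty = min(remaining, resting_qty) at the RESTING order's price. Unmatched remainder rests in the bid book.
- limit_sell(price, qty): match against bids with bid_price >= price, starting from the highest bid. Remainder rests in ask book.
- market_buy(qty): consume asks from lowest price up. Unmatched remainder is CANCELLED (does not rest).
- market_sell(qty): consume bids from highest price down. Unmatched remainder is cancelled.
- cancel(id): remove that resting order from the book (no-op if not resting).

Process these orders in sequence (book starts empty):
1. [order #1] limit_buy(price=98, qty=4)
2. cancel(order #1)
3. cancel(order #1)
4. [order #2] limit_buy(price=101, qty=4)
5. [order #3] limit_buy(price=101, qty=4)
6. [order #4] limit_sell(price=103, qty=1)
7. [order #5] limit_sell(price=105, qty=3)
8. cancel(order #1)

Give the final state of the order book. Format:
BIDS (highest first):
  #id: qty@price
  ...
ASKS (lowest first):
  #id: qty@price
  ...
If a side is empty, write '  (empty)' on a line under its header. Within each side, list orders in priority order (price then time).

After op 1 [order #1] limit_buy(price=98, qty=4): fills=none; bids=[#1:4@98] asks=[-]
After op 2 cancel(order #1): fills=none; bids=[-] asks=[-]
After op 3 cancel(order #1): fills=none; bids=[-] asks=[-]
After op 4 [order #2] limit_buy(price=101, qty=4): fills=none; bids=[#2:4@101] asks=[-]
After op 5 [order #3] limit_buy(price=101, qty=4): fills=none; bids=[#2:4@101 #3:4@101] asks=[-]
After op 6 [order #4] limit_sell(price=103, qty=1): fills=none; bids=[#2:4@101 #3:4@101] asks=[#4:1@103]
After op 7 [order #5] limit_sell(price=105, qty=3): fills=none; bids=[#2:4@101 #3:4@101] asks=[#4:1@103 #5:3@105]
After op 8 cancel(order #1): fills=none; bids=[#2:4@101 #3:4@101] asks=[#4:1@103 #5:3@105]

Answer: BIDS (highest first):
  #2: 4@101
  #3: 4@101
ASKS (lowest first):
  #4: 1@103
  #5: 3@105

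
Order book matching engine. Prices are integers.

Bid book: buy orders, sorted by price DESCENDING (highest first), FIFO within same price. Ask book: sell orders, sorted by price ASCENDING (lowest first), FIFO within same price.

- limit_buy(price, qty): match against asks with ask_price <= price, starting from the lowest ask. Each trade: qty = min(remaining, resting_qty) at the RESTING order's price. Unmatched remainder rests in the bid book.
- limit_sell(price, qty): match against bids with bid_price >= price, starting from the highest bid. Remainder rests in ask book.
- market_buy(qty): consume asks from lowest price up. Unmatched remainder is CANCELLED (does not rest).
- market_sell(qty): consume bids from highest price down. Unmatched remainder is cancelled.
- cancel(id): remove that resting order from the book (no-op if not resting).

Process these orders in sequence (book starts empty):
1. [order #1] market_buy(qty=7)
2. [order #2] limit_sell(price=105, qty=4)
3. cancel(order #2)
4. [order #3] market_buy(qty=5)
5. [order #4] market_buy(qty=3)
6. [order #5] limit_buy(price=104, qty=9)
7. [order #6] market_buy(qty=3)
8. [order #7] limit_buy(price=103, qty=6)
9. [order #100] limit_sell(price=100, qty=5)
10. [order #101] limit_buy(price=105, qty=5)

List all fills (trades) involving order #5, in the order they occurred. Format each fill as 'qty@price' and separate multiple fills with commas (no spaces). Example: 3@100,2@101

Answer: 5@104

Derivation:
After op 1 [order #1] market_buy(qty=7): fills=none; bids=[-] asks=[-]
After op 2 [order #2] limit_sell(price=105, qty=4): fills=none; bids=[-] asks=[#2:4@105]
After op 3 cancel(order #2): fills=none; bids=[-] asks=[-]
After op 4 [order #3] market_buy(qty=5): fills=none; bids=[-] asks=[-]
After op 5 [order #4] market_buy(qty=3): fills=none; bids=[-] asks=[-]
After op 6 [order #5] limit_buy(price=104, qty=9): fills=none; bids=[#5:9@104] asks=[-]
After op 7 [order #6] market_buy(qty=3): fills=none; bids=[#5:9@104] asks=[-]
After op 8 [order #7] limit_buy(price=103, qty=6): fills=none; bids=[#5:9@104 #7:6@103] asks=[-]
After op 9 [order #100] limit_sell(price=100, qty=5): fills=#5x#100:5@104; bids=[#5:4@104 #7:6@103] asks=[-]
After op 10 [order #101] limit_buy(price=105, qty=5): fills=none; bids=[#101:5@105 #5:4@104 #7:6@103] asks=[-]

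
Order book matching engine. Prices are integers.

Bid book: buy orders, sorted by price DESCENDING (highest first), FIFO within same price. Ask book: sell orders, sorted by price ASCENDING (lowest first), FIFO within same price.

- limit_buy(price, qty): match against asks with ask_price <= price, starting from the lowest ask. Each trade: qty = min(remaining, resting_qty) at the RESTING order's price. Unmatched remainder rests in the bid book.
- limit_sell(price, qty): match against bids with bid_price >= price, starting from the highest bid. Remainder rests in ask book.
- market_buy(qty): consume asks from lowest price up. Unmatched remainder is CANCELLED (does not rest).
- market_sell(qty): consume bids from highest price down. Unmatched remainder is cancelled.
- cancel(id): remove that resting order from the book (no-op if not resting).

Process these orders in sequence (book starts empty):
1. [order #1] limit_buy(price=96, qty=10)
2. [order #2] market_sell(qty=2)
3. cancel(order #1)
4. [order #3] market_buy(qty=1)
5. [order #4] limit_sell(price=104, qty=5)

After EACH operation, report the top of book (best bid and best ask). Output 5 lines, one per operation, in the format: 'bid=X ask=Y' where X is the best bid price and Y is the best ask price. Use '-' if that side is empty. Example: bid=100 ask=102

Answer: bid=96 ask=-
bid=96 ask=-
bid=- ask=-
bid=- ask=-
bid=- ask=104

Derivation:
After op 1 [order #1] limit_buy(price=96, qty=10): fills=none; bids=[#1:10@96] asks=[-]
After op 2 [order #2] market_sell(qty=2): fills=#1x#2:2@96; bids=[#1:8@96] asks=[-]
After op 3 cancel(order #1): fills=none; bids=[-] asks=[-]
After op 4 [order #3] market_buy(qty=1): fills=none; bids=[-] asks=[-]
After op 5 [order #4] limit_sell(price=104, qty=5): fills=none; bids=[-] asks=[#4:5@104]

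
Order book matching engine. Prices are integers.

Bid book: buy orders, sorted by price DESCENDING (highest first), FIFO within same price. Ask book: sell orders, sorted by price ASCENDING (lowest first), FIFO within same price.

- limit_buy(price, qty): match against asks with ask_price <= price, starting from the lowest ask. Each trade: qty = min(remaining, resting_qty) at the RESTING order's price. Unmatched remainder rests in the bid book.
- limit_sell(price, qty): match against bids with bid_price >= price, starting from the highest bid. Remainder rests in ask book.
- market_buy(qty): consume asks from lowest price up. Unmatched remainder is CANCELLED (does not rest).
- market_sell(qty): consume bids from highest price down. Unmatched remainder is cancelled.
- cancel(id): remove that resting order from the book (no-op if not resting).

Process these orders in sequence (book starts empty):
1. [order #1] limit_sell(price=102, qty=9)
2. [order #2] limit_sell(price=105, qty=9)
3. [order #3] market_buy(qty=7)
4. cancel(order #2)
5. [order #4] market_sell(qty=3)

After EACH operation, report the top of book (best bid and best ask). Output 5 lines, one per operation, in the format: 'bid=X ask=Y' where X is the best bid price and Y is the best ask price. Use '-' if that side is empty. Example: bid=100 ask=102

Answer: bid=- ask=102
bid=- ask=102
bid=- ask=102
bid=- ask=102
bid=- ask=102

Derivation:
After op 1 [order #1] limit_sell(price=102, qty=9): fills=none; bids=[-] asks=[#1:9@102]
After op 2 [order #2] limit_sell(price=105, qty=9): fills=none; bids=[-] asks=[#1:9@102 #2:9@105]
After op 3 [order #3] market_buy(qty=7): fills=#3x#1:7@102; bids=[-] asks=[#1:2@102 #2:9@105]
After op 4 cancel(order #2): fills=none; bids=[-] asks=[#1:2@102]
After op 5 [order #4] market_sell(qty=3): fills=none; bids=[-] asks=[#1:2@102]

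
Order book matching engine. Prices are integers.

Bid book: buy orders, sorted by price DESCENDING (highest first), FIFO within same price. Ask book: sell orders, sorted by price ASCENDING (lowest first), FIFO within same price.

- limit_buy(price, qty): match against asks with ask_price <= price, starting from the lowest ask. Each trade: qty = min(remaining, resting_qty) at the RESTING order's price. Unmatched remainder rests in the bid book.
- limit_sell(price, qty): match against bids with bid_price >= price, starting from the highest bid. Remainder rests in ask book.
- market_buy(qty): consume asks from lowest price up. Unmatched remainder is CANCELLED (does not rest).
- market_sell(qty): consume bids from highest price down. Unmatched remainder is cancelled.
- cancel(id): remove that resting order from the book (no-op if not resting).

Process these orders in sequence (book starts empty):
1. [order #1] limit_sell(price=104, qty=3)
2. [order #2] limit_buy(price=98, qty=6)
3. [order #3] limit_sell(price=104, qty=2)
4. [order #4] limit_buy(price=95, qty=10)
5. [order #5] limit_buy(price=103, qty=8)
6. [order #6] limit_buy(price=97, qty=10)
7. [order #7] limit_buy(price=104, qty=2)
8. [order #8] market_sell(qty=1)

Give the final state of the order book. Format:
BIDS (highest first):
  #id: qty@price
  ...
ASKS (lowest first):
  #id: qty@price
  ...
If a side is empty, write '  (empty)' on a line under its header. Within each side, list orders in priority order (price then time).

Answer: BIDS (highest first):
  #5: 7@103
  #2: 6@98
  #6: 10@97
  #4: 10@95
ASKS (lowest first):
  #1: 1@104
  #3: 2@104

Derivation:
After op 1 [order #1] limit_sell(price=104, qty=3): fills=none; bids=[-] asks=[#1:3@104]
After op 2 [order #2] limit_buy(price=98, qty=6): fills=none; bids=[#2:6@98] asks=[#1:3@104]
After op 3 [order #3] limit_sell(price=104, qty=2): fills=none; bids=[#2:6@98] asks=[#1:3@104 #3:2@104]
After op 4 [order #4] limit_buy(price=95, qty=10): fills=none; bids=[#2:6@98 #4:10@95] asks=[#1:3@104 #3:2@104]
After op 5 [order #5] limit_buy(price=103, qty=8): fills=none; bids=[#5:8@103 #2:6@98 #4:10@95] asks=[#1:3@104 #3:2@104]
After op 6 [order #6] limit_buy(price=97, qty=10): fills=none; bids=[#5:8@103 #2:6@98 #6:10@97 #4:10@95] asks=[#1:3@104 #3:2@104]
After op 7 [order #7] limit_buy(price=104, qty=2): fills=#7x#1:2@104; bids=[#5:8@103 #2:6@98 #6:10@97 #4:10@95] asks=[#1:1@104 #3:2@104]
After op 8 [order #8] market_sell(qty=1): fills=#5x#8:1@103; bids=[#5:7@103 #2:6@98 #6:10@97 #4:10@95] asks=[#1:1@104 #3:2@104]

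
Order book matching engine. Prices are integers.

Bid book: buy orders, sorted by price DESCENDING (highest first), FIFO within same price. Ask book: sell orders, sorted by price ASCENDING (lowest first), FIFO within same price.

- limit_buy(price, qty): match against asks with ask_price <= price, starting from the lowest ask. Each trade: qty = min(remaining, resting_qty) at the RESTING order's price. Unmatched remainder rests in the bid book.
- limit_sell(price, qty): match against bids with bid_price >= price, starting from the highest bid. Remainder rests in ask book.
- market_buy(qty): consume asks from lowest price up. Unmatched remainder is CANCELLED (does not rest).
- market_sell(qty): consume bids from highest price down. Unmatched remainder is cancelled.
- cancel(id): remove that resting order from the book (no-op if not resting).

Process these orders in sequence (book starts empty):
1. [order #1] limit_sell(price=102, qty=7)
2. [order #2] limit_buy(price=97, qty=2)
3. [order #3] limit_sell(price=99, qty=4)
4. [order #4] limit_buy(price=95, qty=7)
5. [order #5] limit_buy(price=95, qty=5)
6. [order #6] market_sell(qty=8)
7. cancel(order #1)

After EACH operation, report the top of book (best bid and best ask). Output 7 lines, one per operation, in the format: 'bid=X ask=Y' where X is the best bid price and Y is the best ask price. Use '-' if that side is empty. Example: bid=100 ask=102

After op 1 [order #1] limit_sell(price=102, qty=7): fills=none; bids=[-] asks=[#1:7@102]
After op 2 [order #2] limit_buy(price=97, qty=2): fills=none; bids=[#2:2@97] asks=[#1:7@102]
After op 3 [order #3] limit_sell(price=99, qty=4): fills=none; bids=[#2:2@97] asks=[#3:4@99 #1:7@102]
After op 4 [order #4] limit_buy(price=95, qty=7): fills=none; bids=[#2:2@97 #4:7@95] asks=[#3:4@99 #1:7@102]
After op 5 [order #5] limit_buy(price=95, qty=5): fills=none; bids=[#2:2@97 #4:7@95 #5:5@95] asks=[#3:4@99 #1:7@102]
After op 6 [order #6] market_sell(qty=8): fills=#2x#6:2@97 #4x#6:6@95; bids=[#4:1@95 #5:5@95] asks=[#3:4@99 #1:7@102]
After op 7 cancel(order #1): fills=none; bids=[#4:1@95 #5:5@95] asks=[#3:4@99]

Answer: bid=- ask=102
bid=97 ask=102
bid=97 ask=99
bid=97 ask=99
bid=97 ask=99
bid=95 ask=99
bid=95 ask=99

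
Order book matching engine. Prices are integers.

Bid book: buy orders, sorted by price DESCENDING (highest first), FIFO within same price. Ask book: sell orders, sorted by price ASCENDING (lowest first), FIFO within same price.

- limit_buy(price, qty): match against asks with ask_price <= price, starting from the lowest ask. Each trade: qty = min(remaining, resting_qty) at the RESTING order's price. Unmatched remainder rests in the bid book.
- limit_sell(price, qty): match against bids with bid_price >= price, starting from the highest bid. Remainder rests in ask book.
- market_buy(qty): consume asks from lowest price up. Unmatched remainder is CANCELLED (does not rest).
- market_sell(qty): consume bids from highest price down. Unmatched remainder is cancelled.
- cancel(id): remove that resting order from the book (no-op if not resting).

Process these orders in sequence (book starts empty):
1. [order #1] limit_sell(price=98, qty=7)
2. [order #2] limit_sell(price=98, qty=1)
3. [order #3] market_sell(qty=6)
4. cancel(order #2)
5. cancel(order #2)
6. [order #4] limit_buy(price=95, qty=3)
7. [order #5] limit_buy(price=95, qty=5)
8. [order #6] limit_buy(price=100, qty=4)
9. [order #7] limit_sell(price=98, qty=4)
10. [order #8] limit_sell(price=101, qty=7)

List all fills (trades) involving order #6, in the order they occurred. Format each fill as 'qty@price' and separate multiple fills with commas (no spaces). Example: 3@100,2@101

Answer: 4@98

Derivation:
After op 1 [order #1] limit_sell(price=98, qty=7): fills=none; bids=[-] asks=[#1:7@98]
After op 2 [order #2] limit_sell(price=98, qty=1): fills=none; bids=[-] asks=[#1:7@98 #2:1@98]
After op 3 [order #3] market_sell(qty=6): fills=none; bids=[-] asks=[#1:7@98 #2:1@98]
After op 4 cancel(order #2): fills=none; bids=[-] asks=[#1:7@98]
After op 5 cancel(order #2): fills=none; bids=[-] asks=[#1:7@98]
After op 6 [order #4] limit_buy(price=95, qty=3): fills=none; bids=[#4:3@95] asks=[#1:7@98]
After op 7 [order #5] limit_buy(price=95, qty=5): fills=none; bids=[#4:3@95 #5:5@95] asks=[#1:7@98]
After op 8 [order #6] limit_buy(price=100, qty=4): fills=#6x#1:4@98; bids=[#4:3@95 #5:5@95] asks=[#1:3@98]
After op 9 [order #7] limit_sell(price=98, qty=4): fills=none; bids=[#4:3@95 #5:5@95] asks=[#1:3@98 #7:4@98]
After op 10 [order #8] limit_sell(price=101, qty=7): fills=none; bids=[#4:3@95 #5:5@95] asks=[#1:3@98 #7:4@98 #8:7@101]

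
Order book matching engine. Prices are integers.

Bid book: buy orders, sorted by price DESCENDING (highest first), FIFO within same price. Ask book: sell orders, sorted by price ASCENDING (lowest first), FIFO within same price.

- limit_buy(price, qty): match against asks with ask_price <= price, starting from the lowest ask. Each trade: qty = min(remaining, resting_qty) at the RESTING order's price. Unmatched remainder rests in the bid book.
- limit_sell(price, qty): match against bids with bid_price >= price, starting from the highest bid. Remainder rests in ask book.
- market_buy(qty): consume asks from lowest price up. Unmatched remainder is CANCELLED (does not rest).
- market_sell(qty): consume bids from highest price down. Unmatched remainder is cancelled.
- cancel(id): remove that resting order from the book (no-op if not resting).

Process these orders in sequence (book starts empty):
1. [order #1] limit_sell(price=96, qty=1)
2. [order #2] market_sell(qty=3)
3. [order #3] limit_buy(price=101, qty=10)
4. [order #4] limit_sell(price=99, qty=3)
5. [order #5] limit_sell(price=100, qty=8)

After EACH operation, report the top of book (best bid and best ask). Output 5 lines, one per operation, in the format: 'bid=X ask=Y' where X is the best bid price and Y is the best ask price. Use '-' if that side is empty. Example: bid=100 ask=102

After op 1 [order #1] limit_sell(price=96, qty=1): fills=none; bids=[-] asks=[#1:1@96]
After op 2 [order #2] market_sell(qty=3): fills=none; bids=[-] asks=[#1:1@96]
After op 3 [order #3] limit_buy(price=101, qty=10): fills=#3x#1:1@96; bids=[#3:9@101] asks=[-]
After op 4 [order #4] limit_sell(price=99, qty=3): fills=#3x#4:3@101; bids=[#3:6@101] asks=[-]
After op 5 [order #5] limit_sell(price=100, qty=8): fills=#3x#5:6@101; bids=[-] asks=[#5:2@100]

Answer: bid=- ask=96
bid=- ask=96
bid=101 ask=-
bid=101 ask=-
bid=- ask=100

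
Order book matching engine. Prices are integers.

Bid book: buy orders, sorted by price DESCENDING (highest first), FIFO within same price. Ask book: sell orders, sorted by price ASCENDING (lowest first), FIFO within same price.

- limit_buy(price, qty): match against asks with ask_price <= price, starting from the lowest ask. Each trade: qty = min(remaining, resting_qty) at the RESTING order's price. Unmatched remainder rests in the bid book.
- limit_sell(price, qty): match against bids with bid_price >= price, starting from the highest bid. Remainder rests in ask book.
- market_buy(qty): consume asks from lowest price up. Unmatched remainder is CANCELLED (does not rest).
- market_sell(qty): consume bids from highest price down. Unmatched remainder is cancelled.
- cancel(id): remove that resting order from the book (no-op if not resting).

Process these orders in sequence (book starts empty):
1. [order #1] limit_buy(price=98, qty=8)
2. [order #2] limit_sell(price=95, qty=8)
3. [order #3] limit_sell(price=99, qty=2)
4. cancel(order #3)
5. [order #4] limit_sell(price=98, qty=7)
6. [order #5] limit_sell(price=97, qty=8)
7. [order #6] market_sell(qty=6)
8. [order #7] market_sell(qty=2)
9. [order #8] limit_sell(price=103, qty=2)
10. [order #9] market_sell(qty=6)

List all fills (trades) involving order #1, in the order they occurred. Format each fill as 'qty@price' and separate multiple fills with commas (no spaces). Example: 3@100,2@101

Answer: 8@98

Derivation:
After op 1 [order #1] limit_buy(price=98, qty=8): fills=none; bids=[#1:8@98] asks=[-]
After op 2 [order #2] limit_sell(price=95, qty=8): fills=#1x#2:8@98; bids=[-] asks=[-]
After op 3 [order #3] limit_sell(price=99, qty=2): fills=none; bids=[-] asks=[#3:2@99]
After op 4 cancel(order #3): fills=none; bids=[-] asks=[-]
After op 5 [order #4] limit_sell(price=98, qty=7): fills=none; bids=[-] asks=[#4:7@98]
After op 6 [order #5] limit_sell(price=97, qty=8): fills=none; bids=[-] asks=[#5:8@97 #4:7@98]
After op 7 [order #6] market_sell(qty=6): fills=none; bids=[-] asks=[#5:8@97 #4:7@98]
After op 8 [order #7] market_sell(qty=2): fills=none; bids=[-] asks=[#5:8@97 #4:7@98]
After op 9 [order #8] limit_sell(price=103, qty=2): fills=none; bids=[-] asks=[#5:8@97 #4:7@98 #8:2@103]
After op 10 [order #9] market_sell(qty=6): fills=none; bids=[-] asks=[#5:8@97 #4:7@98 #8:2@103]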